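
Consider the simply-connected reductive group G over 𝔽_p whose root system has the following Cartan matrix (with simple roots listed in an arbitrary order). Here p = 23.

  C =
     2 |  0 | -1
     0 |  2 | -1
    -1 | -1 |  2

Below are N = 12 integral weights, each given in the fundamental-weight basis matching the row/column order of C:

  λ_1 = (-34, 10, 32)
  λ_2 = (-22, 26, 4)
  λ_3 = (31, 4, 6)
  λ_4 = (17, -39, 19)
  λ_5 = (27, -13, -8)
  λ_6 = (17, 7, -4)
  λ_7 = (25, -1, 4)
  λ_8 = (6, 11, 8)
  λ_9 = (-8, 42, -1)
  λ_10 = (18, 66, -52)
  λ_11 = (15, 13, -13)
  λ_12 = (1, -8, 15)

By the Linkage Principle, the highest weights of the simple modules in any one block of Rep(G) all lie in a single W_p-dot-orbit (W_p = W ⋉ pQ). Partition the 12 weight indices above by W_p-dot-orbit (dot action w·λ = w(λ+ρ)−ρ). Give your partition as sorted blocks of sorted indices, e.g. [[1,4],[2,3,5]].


Cartan matrix: type A_3 (|W|=24); un-permuting the 3 rows.

Each λ_j+ρ reduced to Ā_23; 3-tuples below use C's row order:

  [1] (2, 0, 10);  [2] (4, 2, 12);  [3] (2, 7, 9);  [4] (15, 5, 3);  [5] (4, 2, 12);  [6] (15, 5, 3);  [7] (15, 5, 3);  [8] (2, 7, 9);  [9] (7, 3, 13);  [10] (4, 2, 12);  [11] (4, 2, 12);  [12] (2, 7, 9)

These 12 weights hit 5 W_23-dot-orbits; sizes (1, 4, 3, 3, 1):

[[1], [2, 5, 10, 11], [3, 8, 12], [4, 6, 7], [9]]


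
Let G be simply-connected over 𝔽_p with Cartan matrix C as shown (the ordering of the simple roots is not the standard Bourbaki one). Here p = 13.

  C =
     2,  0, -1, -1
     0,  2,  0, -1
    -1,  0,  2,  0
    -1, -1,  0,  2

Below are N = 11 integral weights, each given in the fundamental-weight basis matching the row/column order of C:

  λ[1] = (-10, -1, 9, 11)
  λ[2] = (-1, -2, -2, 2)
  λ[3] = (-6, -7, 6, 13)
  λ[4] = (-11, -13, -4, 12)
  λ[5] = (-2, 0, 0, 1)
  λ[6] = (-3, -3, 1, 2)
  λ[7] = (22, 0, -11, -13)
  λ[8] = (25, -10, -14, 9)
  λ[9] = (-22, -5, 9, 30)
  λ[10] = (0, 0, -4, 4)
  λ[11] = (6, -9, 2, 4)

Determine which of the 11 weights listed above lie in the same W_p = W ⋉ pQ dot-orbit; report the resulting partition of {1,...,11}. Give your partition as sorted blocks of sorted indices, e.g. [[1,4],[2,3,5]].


Dynkin diagram of C (from the 6 off-diagonal −1 entries): A_4.

Ā_13 reps of the 11 weights (A_4, coords as presented):

    λ_1+ρ ↦ (9, 0, 1, 3)
    λ_2+ρ ↦ (1, 1, 0, 1)
    λ_3+ρ ↦ (4, 3, 1, 3)
    λ_4+ρ ↦ (9, 0, 1, 3)
    λ_5+ρ ↦ (1, 1, 0, 1)
    λ_6+ρ ↦ (1, 1, 0, 1)
    λ_7+ρ ↦ (1, 1, 0, 1)
    λ_8+ρ ↦ (9, 0, 1, 3)
    λ_9+ρ ↦ (4, 3, 1, 3)
    λ_10+ρ ↦ (2, 1, 1, 3)
    λ_11+ρ ↦ (4, 3, 1, 3)

These 11 weights hit 4 W_13-dot-orbits; sizes (3, 4, 3, 1):

[[1, 4, 8], [2, 5, 6, 7], [3, 9, 11], [10]]


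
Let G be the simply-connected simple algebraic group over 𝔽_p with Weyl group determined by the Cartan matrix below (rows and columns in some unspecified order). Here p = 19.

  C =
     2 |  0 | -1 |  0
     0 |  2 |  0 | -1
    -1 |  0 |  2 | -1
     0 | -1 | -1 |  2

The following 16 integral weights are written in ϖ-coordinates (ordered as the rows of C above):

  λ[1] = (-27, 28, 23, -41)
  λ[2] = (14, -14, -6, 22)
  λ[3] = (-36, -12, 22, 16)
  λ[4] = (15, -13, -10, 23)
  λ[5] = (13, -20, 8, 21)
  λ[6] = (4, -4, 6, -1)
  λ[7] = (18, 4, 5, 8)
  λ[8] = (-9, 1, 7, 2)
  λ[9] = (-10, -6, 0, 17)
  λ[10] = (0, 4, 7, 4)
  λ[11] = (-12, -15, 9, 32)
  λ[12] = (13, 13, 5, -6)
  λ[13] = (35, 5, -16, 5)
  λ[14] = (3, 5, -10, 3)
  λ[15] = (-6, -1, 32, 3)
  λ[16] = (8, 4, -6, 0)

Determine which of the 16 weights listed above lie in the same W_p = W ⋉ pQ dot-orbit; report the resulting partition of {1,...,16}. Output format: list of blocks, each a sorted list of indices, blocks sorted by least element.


Type A_4, rank 4, |W|=120; reorder rows/cols to standard.

W_19-reps of the 16 weights in Ā_19 (same 4-coord order as C):

    1: (2, 6, 2, 6)
    2: (4, 1, 1, 4)
    3: (2, 6, 2, 6)
    4: (5, 0, 4, 3)
    5: (5, 0, 4, 3)
    6: (5, 0, 4, 3)
    7: (0, 9, 1, 5)
    8: (8, 2, 0, 3)
    9: (1, 5, 8, 5)
    10: (1, 5, 8, 5)
    11: (1, 5, 8, 5)
    12: (4, 1, 1, 4)
    13: (2, 6, 2, 6)
    14: (4, 1, 1, 4)
    15: (0, 9, 1, 5)
    16: (4, 1, 1, 4)

Partition of {1..16} into 6 W_19-dot-orbits:

[[1, 3, 13], [2, 12, 14, 16], [4, 5, 6], [7, 15], [8], [9, 10, 11]]


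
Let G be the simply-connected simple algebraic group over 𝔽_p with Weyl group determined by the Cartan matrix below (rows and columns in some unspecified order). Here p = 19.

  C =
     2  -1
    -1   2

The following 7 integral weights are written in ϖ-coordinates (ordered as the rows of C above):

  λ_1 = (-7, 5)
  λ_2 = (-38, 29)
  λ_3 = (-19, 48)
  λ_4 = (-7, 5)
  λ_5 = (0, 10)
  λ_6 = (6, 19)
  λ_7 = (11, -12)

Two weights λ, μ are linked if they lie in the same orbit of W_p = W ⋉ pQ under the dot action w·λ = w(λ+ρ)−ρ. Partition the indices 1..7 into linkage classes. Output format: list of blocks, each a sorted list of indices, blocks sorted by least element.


Dynkin diagram of C (from the 2 off-diagonal −1 entries): A_2.

Alcove-folded reps (p=19, 7 weights, presented ϖ-order):

  λ_1 → (6, 0);  λ_2 → (1, 11);  λ_3 → (1, 11);  λ_4 → (6, 0);  λ_5 → (1, 11);  λ_6 → (1, 11);  λ_7 → (1, 11)

Grouping the 7 weights by Ā_19-representative: 2 linkage classes.

[[1, 4], [2, 3, 5, 6, 7]]


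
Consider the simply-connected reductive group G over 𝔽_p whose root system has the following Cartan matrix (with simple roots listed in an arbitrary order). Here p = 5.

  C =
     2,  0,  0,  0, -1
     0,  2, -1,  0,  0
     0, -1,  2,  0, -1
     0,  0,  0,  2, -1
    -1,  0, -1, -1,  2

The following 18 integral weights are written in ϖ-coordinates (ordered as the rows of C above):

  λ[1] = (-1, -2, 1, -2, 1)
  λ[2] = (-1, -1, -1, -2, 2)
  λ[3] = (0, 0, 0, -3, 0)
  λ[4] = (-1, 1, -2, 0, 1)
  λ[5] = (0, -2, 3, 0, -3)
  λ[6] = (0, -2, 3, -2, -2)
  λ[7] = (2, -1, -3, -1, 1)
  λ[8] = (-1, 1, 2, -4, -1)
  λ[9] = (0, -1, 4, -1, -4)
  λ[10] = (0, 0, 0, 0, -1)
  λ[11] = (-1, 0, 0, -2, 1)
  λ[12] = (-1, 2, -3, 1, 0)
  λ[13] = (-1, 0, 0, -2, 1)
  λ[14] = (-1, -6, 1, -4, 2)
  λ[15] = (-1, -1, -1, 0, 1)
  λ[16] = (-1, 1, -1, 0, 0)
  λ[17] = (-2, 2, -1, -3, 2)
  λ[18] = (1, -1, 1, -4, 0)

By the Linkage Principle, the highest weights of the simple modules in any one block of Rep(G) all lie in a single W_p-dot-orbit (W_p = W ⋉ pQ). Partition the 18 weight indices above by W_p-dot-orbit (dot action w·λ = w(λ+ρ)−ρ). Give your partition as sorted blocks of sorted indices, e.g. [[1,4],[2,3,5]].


Cartan matrix: type D_5 (|W|=1920); un-permuting the 5 rows.

Each λ_j+ρ reduced to Ā_5; 5-tuples below use C's row order:

  [1] (0, 1, 0, 1, 1);  [2] (0, 0, 0, 1, 2);  [3] (0, 1, 0, 1, 1);  [4] (0, 1, 0, 1, 1);  [5] (1, 1, 1, 1, 0);  [6] (1, 1, 1, 1, 0);  [7] (3, 2, 0, 0, 0);  [8] (3, 2, 0, 0, 0);  [9] (0, 0, 0, 1, 2);  [10] (1, 1, 1, 1, 0);  [11] (0, 1, 0, 1, 1);  [12] (1, 1, 1, 1, 0);  [13] (0, 1, 0, 1, 1);  [14] (3, 2, 0, 0, 0);  [15] (0, 0, 0, 1, 2);  [16] (0, 2, 0, 1, 1);  [17] (0, 2, 0, 1, 1);  [18] (0, 0, 0, 1, 2)

These 18 weights hit 5 W_5-dot-orbits; sizes (5, 4, 4, 3, 2):

[[1, 3, 4, 11, 13], [2, 9, 15, 18], [5, 6, 10, 12], [7, 8, 14], [16, 17]]


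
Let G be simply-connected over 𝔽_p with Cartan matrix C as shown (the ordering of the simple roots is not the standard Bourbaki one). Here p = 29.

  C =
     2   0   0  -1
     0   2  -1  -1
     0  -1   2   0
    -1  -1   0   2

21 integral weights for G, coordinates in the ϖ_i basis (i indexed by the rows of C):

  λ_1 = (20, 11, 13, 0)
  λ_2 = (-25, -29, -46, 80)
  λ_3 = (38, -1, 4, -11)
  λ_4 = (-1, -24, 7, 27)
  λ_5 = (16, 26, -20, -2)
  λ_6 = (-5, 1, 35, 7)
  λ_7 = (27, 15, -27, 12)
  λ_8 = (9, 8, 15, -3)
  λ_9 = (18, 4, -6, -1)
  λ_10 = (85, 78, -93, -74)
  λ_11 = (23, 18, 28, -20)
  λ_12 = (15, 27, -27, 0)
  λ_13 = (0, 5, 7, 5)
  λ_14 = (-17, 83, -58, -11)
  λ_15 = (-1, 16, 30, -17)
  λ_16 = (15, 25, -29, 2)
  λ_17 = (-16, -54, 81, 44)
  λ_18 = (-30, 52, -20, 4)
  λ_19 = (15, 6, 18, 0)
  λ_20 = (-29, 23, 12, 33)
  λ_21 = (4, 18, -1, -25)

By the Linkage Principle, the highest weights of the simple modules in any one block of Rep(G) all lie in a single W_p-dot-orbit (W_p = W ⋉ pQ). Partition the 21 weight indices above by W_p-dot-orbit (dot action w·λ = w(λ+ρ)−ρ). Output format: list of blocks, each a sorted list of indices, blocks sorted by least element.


A_4 Cartan matrix, 4 simple roots permuted; ρ=(1,1,1,1).

Folding the 21 weights λ_j+ρ into Ā_29 (reps in the given 4-coord order):

    [1] (2, 7, 5, 1)
    [2] (0, 8, 15, 5)
    [3] (19, 0, 5, 0)
    [4] (0, 8, 15, 5)
    [5] (2, 7, 5, 1)
    [6] (4, 7, 12, 2)
    [7] (0, 2, 10, 1)
    [8] (4, 7, 12, 2)
    [9] (19, 0, 5, 0)
    [10] (0, 8, 15, 5)
    [11] (19, 0, 5, 0)
    [12] (0, 2, 10, 1)
    [13] (1, 6, 8, 6)
    [14] (0, 2, 10, 1)
    [15] (0, 2, 10, 1)
    [16] (0, 2, 10, 1)
    [17] (0, 8, 15, 5)
    [18] (19, 0, 5, 0)
    [19] (2, 7, 5, 1)
    [20] (0, 8, 15, 5)
    [21] (19, 0, 5, 0)

Linkage partition of the 21 weights (6 classes, p=29):

[[1, 5, 19], [2, 4, 10, 17, 20], [3, 9, 11, 18, 21], [6, 8], [7, 12, 14, 15, 16], [13]]


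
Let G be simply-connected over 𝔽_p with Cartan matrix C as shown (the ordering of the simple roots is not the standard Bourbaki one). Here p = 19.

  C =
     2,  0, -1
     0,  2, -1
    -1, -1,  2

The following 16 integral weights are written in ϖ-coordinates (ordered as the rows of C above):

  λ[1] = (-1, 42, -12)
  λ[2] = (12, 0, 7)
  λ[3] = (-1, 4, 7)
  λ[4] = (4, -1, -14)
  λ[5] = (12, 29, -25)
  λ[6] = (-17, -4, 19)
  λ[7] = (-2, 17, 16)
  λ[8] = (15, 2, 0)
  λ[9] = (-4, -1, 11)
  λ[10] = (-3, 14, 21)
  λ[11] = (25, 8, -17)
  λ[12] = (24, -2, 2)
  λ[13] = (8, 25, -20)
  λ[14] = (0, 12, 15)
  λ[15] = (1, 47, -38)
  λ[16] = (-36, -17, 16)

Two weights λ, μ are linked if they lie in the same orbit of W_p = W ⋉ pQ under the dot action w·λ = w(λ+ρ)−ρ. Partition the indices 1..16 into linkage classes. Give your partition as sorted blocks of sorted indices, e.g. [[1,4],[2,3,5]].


Dynkin diagram of C (from the 4 off-diagonal −1 entries): A_3.

Folding the 16 weights λ_j+ρ into Ā_19 (reps in the given 3-coord order):

  [1] (0, 5, 8) · [2] (10, 2, 6) · [3] (0, 5, 8) · [4] (0, 5, 8) · [5] (0, 5, 8) · [6] (15, 2, 1) · [7] (15, 2, 1) · [8] (15, 2, 1) · [9] (3, 0, 9) · [10] (15, 2, 1) · [11] (3, 0, 9) · [12] (10, 2, 6) · [13] (3, 0, 9) · [14] (10, 2, 6) · [15] (10, 2, 6) · [16] (15, 2, 1)

These 16 weights hit 4 W_19-dot-orbits; sizes (4, 4, 5, 3):

[[1, 3, 4, 5], [2, 12, 14, 15], [6, 7, 8, 10, 16], [9, 11, 13]]


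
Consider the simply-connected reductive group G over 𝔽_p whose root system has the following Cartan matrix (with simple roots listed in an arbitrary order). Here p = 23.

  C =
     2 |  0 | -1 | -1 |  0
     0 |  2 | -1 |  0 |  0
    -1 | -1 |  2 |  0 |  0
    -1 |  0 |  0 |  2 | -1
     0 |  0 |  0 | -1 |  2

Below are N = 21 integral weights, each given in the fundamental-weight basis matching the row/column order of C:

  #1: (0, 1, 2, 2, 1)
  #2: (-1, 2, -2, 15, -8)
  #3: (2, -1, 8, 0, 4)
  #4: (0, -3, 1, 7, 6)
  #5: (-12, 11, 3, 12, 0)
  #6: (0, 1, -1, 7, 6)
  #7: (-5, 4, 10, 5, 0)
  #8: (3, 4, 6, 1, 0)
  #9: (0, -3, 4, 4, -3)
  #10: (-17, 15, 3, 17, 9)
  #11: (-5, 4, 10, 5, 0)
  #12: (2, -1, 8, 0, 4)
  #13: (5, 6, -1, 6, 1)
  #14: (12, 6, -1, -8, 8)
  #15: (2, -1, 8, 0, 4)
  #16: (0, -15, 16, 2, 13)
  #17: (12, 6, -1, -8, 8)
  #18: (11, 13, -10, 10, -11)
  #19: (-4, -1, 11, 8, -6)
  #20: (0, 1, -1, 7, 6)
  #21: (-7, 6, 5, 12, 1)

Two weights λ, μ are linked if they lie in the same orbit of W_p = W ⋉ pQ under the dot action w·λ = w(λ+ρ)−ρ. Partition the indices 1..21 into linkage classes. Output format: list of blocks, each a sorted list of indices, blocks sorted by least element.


C ↔ A_5 under row/col permutation; |W(A_5)| = 720.

Folding the 21 weights λ_j+ρ into Ā_23 (reps in the given 5-coord order):

  λ_1+ρ ↦ (1, 2, 3, 3, 2);  λ_2+ρ ↦ (1, 2, 0, 8, 7);  λ_3+ρ ↦ (3, 0, 9, 1, 5);  λ_4+ρ ↦ (1, 2, 0, 8, 7);  λ_5+ρ ↦ (4, 5, 7, 2, 1);  λ_6+ρ ↦ (1, 2, 0, 8, 7);  λ_7+ρ ↦ (4, 5, 7, 2, 1);  λ_8+ρ ↦ (4, 5, 7, 2, 1);  λ_9+ρ ↦ (1, 2, 3, 3, 2);  λ_10+ρ ↦ (4, 5, 7, 2, 1);  λ_11+ρ ↦ (4, 5, 7, 2, 1);  λ_12+ρ ↦ (3, 0, 9, 1, 5);  λ_13+ρ ↦ (6, 7, 0, 7, 2);  λ_14+ρ ↦ (6, 7, 0, 7, 2);  λ_15+ρ ↦ (3, 0, 9, 1, 5);  λ_16+ρ ↦ (1, 2, 3, 3, 2);  λ_17+ρ ↦ (6, 7, 0, 7, 2);  λ_18+ρ ↦ (3, 0, 9, 1, 5);  λ_19+ρ ↦ (3, 0, 9, 1, 5);  λ_20+ρ ↦ (1, 2, 0, 8, 7);  λ_21+ρ ↦ (6, 7, 0, 7, 2)

Grouping the 21 weights by Ā_23-representative: 5 linkage classes.

[[1, 9, 16], [2, 4, 6, 20], [3, 12, 15, 18, 19], [5, 7, 8, 10, 11], [13, 14, 17, 21]]


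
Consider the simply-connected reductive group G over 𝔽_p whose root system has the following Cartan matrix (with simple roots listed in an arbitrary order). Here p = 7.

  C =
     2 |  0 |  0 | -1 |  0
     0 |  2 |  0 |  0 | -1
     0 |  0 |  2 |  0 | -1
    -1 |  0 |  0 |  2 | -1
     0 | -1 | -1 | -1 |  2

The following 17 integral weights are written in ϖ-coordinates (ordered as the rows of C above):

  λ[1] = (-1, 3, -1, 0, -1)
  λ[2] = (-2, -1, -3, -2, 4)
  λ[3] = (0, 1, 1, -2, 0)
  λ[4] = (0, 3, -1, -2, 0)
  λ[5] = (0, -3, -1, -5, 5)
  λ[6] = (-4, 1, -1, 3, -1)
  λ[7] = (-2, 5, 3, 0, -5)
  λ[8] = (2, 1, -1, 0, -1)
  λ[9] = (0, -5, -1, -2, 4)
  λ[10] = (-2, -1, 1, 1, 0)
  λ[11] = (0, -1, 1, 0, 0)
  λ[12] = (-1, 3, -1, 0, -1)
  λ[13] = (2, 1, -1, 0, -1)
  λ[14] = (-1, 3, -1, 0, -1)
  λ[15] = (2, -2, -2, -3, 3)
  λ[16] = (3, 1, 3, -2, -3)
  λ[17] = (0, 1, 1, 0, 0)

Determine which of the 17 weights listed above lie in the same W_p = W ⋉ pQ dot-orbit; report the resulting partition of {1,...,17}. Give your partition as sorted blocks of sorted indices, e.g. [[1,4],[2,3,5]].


Dynkin diagram of C (from the 8 off-diagonal −1 entries): D_5.

Ā_7 reps of the 17 weights (D_5, coords as presented):

  λ_1+ρ ↦ (0, 4, 0, 1, 0) · λ_2+ρ ↦ (1, 0, 2, 1, 1) · λ_3+ρ ↦ (0, 2, 2, 1, 0) · λ_4+ρ ↦ (0, 4, 0, 1, 0) · λ_5+ρ ↦ (3, 2, 0, 1, 0) · λ_6+ρ ↦ (3, 2, 0, 1, 0) · λ_7+ρ ↦ (3, 2, 0, 1, 0) · λ_8+ρ ↦ (3, 2, 0, 1, 0) · λ_9+ρ ↦ (0, 4, 0, 1, 0) · λ_10+ρ ↦ (1, 0, 2, 1, 1) · λ_11+ρ ↦ (1, 0, 2, 1, 1) · λ_12+ρ ↦ (0, 4, 0, 1, 0) · λ_13+ρ ↦ (3, 2, 0, 1, 0) · λ_14+ρ ↦ (0, 4, 0, 1, 0) · λ_15+ρ ↦ (1, 1, 1, 2, 0) · λ_16+ρ ↦ (1, 1, 1, 2, 0) · λ_17+ρ ↦ (0, 2, 2, 1, 0)

Grouping the 17 weights by Ā_7-representative: 5 linkage classes.

[[1, 4, 9, 12, 14], [2, 10, 11], [3, 17], [5, 6, 7, 8, 13], [15, 16]]


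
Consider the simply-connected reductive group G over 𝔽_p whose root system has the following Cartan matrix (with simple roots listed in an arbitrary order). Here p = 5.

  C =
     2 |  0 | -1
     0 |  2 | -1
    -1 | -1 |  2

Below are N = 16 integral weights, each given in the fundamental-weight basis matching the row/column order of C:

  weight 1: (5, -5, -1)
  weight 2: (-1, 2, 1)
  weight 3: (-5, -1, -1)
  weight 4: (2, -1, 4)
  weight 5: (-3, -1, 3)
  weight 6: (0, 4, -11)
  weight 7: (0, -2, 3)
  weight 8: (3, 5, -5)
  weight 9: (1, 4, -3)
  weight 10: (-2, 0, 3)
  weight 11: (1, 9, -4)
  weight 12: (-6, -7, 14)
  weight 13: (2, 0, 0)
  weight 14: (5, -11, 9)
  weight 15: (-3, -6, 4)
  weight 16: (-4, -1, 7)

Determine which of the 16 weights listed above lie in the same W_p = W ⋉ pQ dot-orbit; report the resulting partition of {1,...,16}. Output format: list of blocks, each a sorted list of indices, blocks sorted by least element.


Type A_3, rank 3, |W|=24; reorder rows/cols to standard.

Alcove-folded reps (p=5, 16 weights, presented ϖ-order):

  λ_1 → (1, 1, 3)
  λ_2 → (0, 3, 2)
  λ_3 → (0, 4, 0)
  λ_4 → (0, 3, 2)
  λ_5 → (2, 0, 2)
  λ_6 → (0, 4, 0)
  λ_7 → (1, 1, 3)
  λ_8 → (1, 1, 3)
  λ_9 → (0, 3, 2)
  λ_10 → (1, 1, 3)
  λ_11 → (2, 0, 2)
  λ_12 → (0, 1, 4)
  λ_13 → (3, 1, 1)
  λ_14 → (0, 4, 0)
  λ_15 → (0, 3, 2)
  λ_16 → (0, 3, 2)

Grouping the 16 weights by Ā_5-representative: 6 linkage classes.

[[1, 7, 8, 10], [2, 4, 9, 15, 16], [3, 6, 14], [5, 11], [12], [13]]


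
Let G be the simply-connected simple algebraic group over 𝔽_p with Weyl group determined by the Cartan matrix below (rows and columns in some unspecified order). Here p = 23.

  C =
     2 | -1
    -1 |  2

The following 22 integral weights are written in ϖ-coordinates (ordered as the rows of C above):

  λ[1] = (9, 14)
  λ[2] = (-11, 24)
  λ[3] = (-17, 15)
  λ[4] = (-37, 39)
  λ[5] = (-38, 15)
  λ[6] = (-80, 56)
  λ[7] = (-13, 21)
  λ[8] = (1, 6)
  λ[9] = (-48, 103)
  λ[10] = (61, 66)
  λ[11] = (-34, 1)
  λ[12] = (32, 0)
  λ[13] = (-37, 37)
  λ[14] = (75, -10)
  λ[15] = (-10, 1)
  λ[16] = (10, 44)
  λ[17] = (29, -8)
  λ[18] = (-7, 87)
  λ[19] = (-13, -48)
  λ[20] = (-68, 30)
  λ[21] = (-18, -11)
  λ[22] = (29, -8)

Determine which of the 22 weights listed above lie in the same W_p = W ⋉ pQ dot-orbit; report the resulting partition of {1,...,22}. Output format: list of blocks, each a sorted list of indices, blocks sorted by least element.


Type A_2, rank 2, |W|=6; reorder rows/cols to standard.

λ_j+ρ reflected into Ā_23 (⟨·,θ^∨⟩≤23); 2-tuples as given:

  [1] (8, 13)
  [2] (8, 13)
  [3] (16, 0)
  [4] (6, 13)
  [5] (2, 7)
  [6] (12, 10)
  [7] (12, 10)
  [8] (2, 7)
  [9] (1, 11)
  [10] (2, 7)
  [11] (8, 13)
  [12] (12, 10)
  [13] (8, 13)
  [14] (2, 7)
  [15] (2, 7)
  [16] (12, 10)
  [17] (16, 0)
  [18] (6, 13)
  [19] (12, 10)
  [20] (8, 13)
  [21] (6, 13)
  [22] (16, 0)

These 22 weights hit 6 W_23-dot-orbits; sizes (5, 3, 3, 5, 5, 1):

[[1, 2, 11, 13, 20], [3, 17, 22], [4, 18, 21], [5, 8, 10, 14, 15], [6, 7, 12, 16, 19], [9]]


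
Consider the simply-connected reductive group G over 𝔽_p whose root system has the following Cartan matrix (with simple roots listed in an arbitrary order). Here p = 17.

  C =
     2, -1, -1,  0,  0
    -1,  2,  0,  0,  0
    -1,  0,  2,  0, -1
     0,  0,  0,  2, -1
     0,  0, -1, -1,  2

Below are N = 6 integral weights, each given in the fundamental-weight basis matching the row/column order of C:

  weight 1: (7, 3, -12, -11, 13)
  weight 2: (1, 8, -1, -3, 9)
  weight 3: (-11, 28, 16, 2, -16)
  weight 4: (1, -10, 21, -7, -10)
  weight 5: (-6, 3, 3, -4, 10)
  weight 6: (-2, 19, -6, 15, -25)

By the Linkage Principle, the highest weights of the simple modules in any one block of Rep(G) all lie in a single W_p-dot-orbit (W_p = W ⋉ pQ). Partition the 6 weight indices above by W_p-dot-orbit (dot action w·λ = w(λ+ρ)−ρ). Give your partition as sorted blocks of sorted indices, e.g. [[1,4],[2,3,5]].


C ↔ A_5 under row/col permutation; |W(A_5)| = 720.

λ_j+ρ reflected into Ā_17 (⟨·,θ^∨⟩≤17); 5-tuples as given:

    λ_1 → (3, 1, 1, 3, 7)
    λ_2 → (2, 5, 0, 2, 6)
    λ_3 → (0, 2, 2, 5, 3)
    λ_4 → (2, 5, 0, 2, 6)
    λ_5 → (3, 1, 1, 3, 7)
    λ_6 → (3, 1, 1, 3, 7)

These 6 weights hit 3 W_17-dot-orbits; sizes (3, 2, 1):

[[1, 5, 6], [2, 4], [3]]


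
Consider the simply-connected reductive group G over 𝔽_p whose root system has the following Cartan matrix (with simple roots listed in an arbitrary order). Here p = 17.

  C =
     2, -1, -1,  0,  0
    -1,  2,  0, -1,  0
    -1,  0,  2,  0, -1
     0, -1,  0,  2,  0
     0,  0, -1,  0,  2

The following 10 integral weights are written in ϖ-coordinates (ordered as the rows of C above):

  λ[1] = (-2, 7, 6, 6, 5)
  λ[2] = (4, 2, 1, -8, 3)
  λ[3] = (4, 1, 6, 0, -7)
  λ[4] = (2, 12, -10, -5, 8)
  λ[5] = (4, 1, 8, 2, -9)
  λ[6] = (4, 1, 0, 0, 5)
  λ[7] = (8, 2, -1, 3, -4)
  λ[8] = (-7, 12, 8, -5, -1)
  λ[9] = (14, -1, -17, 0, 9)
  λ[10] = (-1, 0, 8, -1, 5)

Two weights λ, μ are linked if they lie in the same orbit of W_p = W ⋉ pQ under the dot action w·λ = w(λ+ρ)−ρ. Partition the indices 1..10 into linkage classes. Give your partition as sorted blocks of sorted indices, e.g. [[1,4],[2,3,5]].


Root system A_5: the 5×5 matrix C matches after relabeling.

W_17-reps of the 10 weights in Ā_17 (same 5-coord order as C):

    λ_1 → (1, 4, 2, 3, 4)
    λ_2 → (1, 4, 2, 3, 4)
    λ_3 → (5, 2, 1, 1, 6)
    λ_4 → (6, 3, 3, 4, 0)
    λ_5 → (5, 2, 1, 1, 6)
    λ_6 → (5, 2, 1, 1, 6)
    λ_7 → (6, 3, 3, 4, 0)
    λ_8 → (6, 3, 3, 4, 0)
    λ_9 → (0, 1, 9, 0, 6)
    λ_10 → (0, 1, 9, 0, 6)

Partition of {1..10} into 4 W_17-dot-orbits:

[[1, 2], [3, 5, 6], [4, 7, 8], [9, 10]]


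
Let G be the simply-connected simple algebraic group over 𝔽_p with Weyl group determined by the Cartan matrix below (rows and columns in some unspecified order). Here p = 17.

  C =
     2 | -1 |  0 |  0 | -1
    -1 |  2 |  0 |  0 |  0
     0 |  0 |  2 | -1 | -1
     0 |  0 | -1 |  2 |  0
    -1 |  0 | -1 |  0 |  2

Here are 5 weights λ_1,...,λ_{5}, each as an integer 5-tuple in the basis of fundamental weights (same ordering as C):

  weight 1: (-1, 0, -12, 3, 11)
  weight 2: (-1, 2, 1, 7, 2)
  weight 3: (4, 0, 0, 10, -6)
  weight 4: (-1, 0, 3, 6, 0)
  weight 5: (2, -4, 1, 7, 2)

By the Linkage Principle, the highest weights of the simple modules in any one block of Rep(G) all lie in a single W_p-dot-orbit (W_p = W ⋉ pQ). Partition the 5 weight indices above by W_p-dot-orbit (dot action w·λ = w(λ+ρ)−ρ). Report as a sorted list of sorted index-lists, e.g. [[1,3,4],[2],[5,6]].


Dynkin diagram of C (from the 8 off-diagonal −1 entries): A_5.

Alcove-folded reps (p=17, 5 weights, presented ϖ-order):

  λ_1+ρ ↦ (0, 1, 4, 7, 1)
  λ_2+ρ ↦ (0, 3, 2, 8, 3)
  λ_3+ρ ↦ (0, 1, 4, 7, 1)
  λ_4+ρ ↦ (0, 1, 4, 7, 1)
  λ_5+ρ ↦ (0, 3, 2, 8, 3)

The 5 indices split into 2 linkage classes (same alcove rep ⇔ same W_17-dot-orbit):

[[1, 3, 4], [2, 5]]


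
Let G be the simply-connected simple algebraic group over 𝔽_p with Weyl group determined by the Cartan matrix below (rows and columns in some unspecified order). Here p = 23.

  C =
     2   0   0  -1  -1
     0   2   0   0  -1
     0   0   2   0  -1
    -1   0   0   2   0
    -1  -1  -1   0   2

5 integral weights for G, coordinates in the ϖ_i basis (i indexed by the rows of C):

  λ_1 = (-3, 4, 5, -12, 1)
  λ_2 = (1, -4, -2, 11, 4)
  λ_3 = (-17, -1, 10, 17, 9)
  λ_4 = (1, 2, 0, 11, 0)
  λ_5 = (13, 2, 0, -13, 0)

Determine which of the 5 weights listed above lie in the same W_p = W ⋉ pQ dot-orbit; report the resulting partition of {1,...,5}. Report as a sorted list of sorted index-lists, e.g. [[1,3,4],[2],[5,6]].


Cartan matrix: type D_5 (|W|=1920); un-permuting the 5 rows.

Ā_23 reps of the 5 weights (D_5, coords as presented):

  [1] (0, 6, 5, 2, 0) · [2] (2, 3, 1, 12, 1) · [3] (0, 6, 5, 2, 0) · [4] (2, 3, 1, 12, 1) · [5] (2, 3, 1, 12, 1)

These 5 weights hit 2 W_23-dot-orbits; sizes (2, 3):

[[1, 3], [2, 4, 5]]


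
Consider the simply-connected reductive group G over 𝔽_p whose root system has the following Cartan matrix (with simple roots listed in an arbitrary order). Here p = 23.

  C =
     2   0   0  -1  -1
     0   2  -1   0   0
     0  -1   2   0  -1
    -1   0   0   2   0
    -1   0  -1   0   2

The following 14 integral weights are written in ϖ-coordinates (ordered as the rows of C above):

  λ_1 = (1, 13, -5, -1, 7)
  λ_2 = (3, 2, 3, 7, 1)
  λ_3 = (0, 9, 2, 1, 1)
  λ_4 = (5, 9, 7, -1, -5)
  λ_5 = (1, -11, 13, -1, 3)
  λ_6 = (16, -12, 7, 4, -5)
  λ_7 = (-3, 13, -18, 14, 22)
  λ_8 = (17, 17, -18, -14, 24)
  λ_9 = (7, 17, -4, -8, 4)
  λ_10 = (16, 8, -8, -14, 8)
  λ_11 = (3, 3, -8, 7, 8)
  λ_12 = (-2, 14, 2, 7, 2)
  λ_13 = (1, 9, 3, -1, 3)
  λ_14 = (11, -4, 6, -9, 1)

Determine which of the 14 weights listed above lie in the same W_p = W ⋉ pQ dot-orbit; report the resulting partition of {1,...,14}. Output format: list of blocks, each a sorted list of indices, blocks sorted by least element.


Root system A_5: the 5×5 matrix C matches after relabeling.

Folding the 14 weights λ_j+ρ into Ā_23 (reps in the given 5-coord order):

  λ_1+ρ ↦ (2, 10, 4, 0, 4);  λ_2+ρ ↦ (4, 3, 4, 8, 2);  λ_3+ρ ↦ (1, 10, 3, 2, 2);  λ_4+ρ ↦ (2, 10, 4, 0, 4);  λ_5+ρ ↦ (2, 10, 4, 0, 4);  λ_6+ρ ↦ (10, 1, 4, 2, 3);  λ_7+ρ ↦ (2, 10, 4, 0, 4);  λ_8+ρ ↦ (1, 10, 3, 2, 2);  λ_9+ρ ↦ (1, 10, 3, 2, 2);  λ_10+ρ ↦ (4, 3, 4, 8, 2);  λ_11+ρ ↦ (4, 3, 4, 8, 2);  λ_12+ρ ↦ (1, 10, 3, 2, 2);  λ_13+ρ ↦ (2, 10, 4, 0, 4);  λ_14+ρ ↦ (4, 3, 4, 8, 2)

The 14 indices split into 4 linkage classes (same alcove rep ⇔ same W_23-dot-orbit):

[[1, 4, 5, 7, 13], [2, 10, 11, 14], [3, 8, 9, 12], [6]]


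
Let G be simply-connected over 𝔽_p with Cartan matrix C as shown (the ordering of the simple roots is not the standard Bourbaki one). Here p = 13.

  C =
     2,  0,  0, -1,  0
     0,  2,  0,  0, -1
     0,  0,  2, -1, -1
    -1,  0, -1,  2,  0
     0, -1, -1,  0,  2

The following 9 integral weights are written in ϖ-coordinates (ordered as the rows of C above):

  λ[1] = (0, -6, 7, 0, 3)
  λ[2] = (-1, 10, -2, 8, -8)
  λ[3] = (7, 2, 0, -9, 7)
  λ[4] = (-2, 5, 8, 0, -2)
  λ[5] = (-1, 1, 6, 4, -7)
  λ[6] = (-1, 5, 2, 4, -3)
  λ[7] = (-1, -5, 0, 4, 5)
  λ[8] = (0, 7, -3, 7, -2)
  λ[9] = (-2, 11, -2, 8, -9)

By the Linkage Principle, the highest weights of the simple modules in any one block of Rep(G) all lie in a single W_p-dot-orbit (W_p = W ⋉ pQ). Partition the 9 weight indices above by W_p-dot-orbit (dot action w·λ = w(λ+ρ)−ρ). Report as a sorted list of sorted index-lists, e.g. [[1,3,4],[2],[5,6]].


A_5 Cartan matrix, 5 simple roots permuted; ρ=(1,1,1,1,1).

Folding the 9 weights λ_j+ρ into Ā_13 (reps in the given 5-coord order):

  λ_1+ρ ↦ (0, 3, 7, 1, 1)
  λ_2+ρ ↦ (0, 3, 7, 1, 1)
  λ_3+ρ ↦ (0, 3, 7, 1, 1)
  λ_4+ρ ↦ (0, 3, 7, 1, 1)
  λ_5+ρ ↦ (0, 4, 1, 5, 2)
  λ_6+ρ ↦ (0, 4, 1, 5, 2)
  λ_7+ρ ↦ (0, 4, 1, 5, 2)
  λ_8+ρ ↦ (0, 4, 1, 5, 2)
  λ_9+ρ ↦ (0, 3, 7, 1, 1)

Linkage partition of the 9 weights (2 classes, p=13):

[[1, 2, 3, 4, 9], [5, 6, 7, 8]]


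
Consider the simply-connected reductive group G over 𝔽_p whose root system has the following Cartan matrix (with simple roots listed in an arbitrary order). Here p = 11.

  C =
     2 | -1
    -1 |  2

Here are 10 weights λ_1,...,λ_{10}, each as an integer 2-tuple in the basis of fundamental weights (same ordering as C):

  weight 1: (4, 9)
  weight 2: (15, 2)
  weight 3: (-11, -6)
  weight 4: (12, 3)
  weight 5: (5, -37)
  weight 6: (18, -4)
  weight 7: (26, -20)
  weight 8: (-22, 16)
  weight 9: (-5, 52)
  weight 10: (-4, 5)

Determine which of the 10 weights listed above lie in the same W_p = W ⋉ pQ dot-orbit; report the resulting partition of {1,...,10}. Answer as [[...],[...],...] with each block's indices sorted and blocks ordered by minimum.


Dynkin diagram of C (from the 2 off-diagonal −1 entries): A_2.

Each λ_j+ρ reduced to Ā_11; 2-tuples below use C's row order:

    [1] (1, 6)
    [2] (3, 5)
    [3] (1, 6)
    [4] (5, 2)
    [5] (3, 3)
    [6] (3, 5)
    [7] (3, 5)
    [8] (1, 6)
    [9] (5, 2)
    [10] (3, 3)

4 distinct reps among the 10 weights ⇒ 4 W_11-linkage classes:

[[1, 3, 8], [2, 6, 7], [4, 9], [5, 10]]


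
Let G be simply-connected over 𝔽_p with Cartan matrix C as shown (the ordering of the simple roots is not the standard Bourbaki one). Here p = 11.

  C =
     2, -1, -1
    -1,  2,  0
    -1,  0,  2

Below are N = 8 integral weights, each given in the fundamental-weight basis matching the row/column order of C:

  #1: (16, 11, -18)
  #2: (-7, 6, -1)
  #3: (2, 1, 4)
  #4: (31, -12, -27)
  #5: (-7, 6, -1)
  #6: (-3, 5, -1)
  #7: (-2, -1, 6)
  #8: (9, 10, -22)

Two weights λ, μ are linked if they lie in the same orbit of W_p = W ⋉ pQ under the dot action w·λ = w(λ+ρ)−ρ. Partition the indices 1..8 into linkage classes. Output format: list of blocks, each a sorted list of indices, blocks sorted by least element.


C ↔ A_3 under row/col permutation; |W(A_3)| = 24.

Each λ_j+ρ reduced to Ā_11; 3-tuples below use C's row order:

  λ_1+ρ ↦ (0, 1, 6) · λ_2+ρ ↦ (0, 1, 6) · λ_3+ρ ↦ (3, 2, 5) · λ_4+ρ ↦ (0, 1, 6) · λ_5+ρ ↦ (0, 1, 6) · λ_6+ρ ↦ (0, 4, 2) · λ_7+ρ ↦ (0, 1, 6) · λ_8+ρ ↦ (1, 10, 0)

The 8 indices split into 4 linkage classes (same alcove rep ⇔ same W_11-dot-orbit):

[[1, 2, 4, 5, 7], [3], [6], [8]]


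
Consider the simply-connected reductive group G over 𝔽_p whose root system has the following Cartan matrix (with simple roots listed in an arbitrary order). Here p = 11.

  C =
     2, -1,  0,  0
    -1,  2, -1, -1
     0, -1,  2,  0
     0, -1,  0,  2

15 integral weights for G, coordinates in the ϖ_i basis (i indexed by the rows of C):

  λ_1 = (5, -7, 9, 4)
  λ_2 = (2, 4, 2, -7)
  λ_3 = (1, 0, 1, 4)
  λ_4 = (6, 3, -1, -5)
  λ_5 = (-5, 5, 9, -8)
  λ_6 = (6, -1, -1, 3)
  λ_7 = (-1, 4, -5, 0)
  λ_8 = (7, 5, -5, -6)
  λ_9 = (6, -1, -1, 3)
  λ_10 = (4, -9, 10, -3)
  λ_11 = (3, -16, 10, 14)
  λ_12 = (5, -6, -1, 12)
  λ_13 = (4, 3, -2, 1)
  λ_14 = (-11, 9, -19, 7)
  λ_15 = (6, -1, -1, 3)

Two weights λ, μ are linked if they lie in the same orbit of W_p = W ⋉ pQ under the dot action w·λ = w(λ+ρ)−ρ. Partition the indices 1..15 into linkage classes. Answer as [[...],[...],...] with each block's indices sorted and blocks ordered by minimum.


Root system D_4: the 4×4 matrix C matches after relabeling.

λ_j+ρ reflected into Ā_11 (⟨·,θ^∨⟩≤11); 4-tuples as given:

    1: (0, 1, 4, 1)
    2: (2, 1, 2, 5)
    3: (2, 1, 2, 5)
    4: (7, 0, 0, 4)
    5: (0, 1, 4, 1)
    6: (7, 0, 0, 4)
    7: (0, 1, 4, 1)
    8: (5, 0, 1, 2)
    9: (7, 0, 0, 4)
    10: (2, 1, 2, 5)
    11: (7, 0, 0, 4)
    12: (2, 1, 2, 5)
    13: (5, 0, 1, 2)
    14: (1, 0, 7, 3)
    15: (7, 0, 0, 4)

5 distinct reps among the 15 weights ⇒ 5 W_11-linkage classes:

[[1, 5, 7], [2, 3, 10, 12], [4, 6, 9, 11, 15], [8, 13], [14]]


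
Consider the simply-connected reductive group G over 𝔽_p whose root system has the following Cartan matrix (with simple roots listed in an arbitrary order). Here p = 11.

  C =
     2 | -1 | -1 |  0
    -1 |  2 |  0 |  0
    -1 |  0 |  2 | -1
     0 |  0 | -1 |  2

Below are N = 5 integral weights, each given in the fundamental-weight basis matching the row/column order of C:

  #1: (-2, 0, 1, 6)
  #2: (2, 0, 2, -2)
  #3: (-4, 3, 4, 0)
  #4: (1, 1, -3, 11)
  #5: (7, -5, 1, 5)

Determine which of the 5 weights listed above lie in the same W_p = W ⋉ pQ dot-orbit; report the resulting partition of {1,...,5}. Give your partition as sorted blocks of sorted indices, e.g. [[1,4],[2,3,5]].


C ↔ A_4 under row/col permutation; |W(A_4)| = 120.

Folding the 5 weights λ_j+ρ into Ā_11 (reps in the given 4-coord order):

  1: (1, 0, 1, 7)
  2: (3, 1, 2, 1)
  3: (3, 1, 2, 1)
  4: (1, 0, 1, 7)
  5: (3, 1, 2, 1)

These 5 weights hit 2 W_11-dot-orbits; sizes (2, 3):

[[1, 4], [2, 3, 5]]


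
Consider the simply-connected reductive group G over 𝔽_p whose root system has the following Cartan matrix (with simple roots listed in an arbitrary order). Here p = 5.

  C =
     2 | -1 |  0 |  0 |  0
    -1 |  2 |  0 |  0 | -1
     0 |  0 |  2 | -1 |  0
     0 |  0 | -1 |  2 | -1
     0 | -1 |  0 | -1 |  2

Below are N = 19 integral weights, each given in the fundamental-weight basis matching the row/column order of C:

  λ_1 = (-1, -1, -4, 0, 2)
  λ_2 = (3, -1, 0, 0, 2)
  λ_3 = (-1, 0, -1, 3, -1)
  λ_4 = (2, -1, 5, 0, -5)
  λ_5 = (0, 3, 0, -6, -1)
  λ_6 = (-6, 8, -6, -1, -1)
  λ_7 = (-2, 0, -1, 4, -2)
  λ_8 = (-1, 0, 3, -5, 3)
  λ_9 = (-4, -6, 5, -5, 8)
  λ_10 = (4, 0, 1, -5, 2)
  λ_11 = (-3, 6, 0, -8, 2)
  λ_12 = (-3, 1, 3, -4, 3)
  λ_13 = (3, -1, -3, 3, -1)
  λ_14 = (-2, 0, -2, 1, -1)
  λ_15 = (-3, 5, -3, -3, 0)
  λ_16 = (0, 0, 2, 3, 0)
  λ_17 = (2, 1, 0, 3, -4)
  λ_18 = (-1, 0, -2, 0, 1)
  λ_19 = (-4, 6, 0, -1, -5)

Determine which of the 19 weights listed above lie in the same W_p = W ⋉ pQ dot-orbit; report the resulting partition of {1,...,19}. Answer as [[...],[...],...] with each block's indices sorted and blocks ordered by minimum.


C ↔ A_5 under row/col permutation; |W(A_5)| = 720.

Ā_5 reps of the 19 weights (A_5, coords as presented):

  1: (0, 0, 1, 2, 1) · 2: (0, 0, 1, 2, 1) · 3: (0, 1, 0, 4, 0) · 4: (0, 1, 1, 0, 2) · 5: (0, 1, 0, 4, 0) · 6: (0, 1, 0, 4, 0) · 7: (0, 1, 0, 4, 0) · 8: (0, 1, 0, 4, 0) · 9: (0, 0, 1, 2, 1) · 10: (1, 0, 1, 1, 0) · 11: (1, 1, 2, 0, 1) · 12: (0, 0, 1, 2, 1) · 13: (1, 0, 1, 1, 0) · 14: (1, 0, 1, 1, 0) · 15: (0, 1, 1, 0, 2) · 16: (0, 1, 1, 0, 2) · 17: (0, 1, 1, 0, 2) · 18: (0, 1, 1, 0, 2) · 19: (1, 0, 1, 1, 0)

Partition of {1..19} into 5 W_5-dot-orbits:

[[1, 2, 9, 12], [3, 5, 6, 7, 8], [4, 15, 16, 17, 18], [10, 13, 14, 19], [11]]


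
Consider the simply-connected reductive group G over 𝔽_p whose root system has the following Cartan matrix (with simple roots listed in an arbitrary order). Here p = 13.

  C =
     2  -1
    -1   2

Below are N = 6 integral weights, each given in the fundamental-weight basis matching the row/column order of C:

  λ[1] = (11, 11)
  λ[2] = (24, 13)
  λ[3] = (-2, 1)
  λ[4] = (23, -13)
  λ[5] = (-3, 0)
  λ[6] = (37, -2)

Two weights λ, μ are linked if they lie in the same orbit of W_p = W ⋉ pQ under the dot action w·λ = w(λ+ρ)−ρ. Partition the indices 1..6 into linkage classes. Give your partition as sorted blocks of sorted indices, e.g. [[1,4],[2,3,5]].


Dynkin diagram of C (from the 2 off-diagonal −1 entries): A_2.

Ā_13 reps of the 6 weights (A_2, coords as presented):

    λ_1+ρ ↦ (1, 1)
    λ_2+ρ ↦ (12, 1)
    λ_3+ρ ↦ (1, 1)
    λ_4+ρ ↦ (1, 1)
    λ_5+ρ ↦ (1, 1)
    λ_6+ρ ↦ (1, 1)

Grouping the 6 weights by Ā_13-representative: 2 linkage classes.

[[1, 3, 4, 5, 6], [2]]


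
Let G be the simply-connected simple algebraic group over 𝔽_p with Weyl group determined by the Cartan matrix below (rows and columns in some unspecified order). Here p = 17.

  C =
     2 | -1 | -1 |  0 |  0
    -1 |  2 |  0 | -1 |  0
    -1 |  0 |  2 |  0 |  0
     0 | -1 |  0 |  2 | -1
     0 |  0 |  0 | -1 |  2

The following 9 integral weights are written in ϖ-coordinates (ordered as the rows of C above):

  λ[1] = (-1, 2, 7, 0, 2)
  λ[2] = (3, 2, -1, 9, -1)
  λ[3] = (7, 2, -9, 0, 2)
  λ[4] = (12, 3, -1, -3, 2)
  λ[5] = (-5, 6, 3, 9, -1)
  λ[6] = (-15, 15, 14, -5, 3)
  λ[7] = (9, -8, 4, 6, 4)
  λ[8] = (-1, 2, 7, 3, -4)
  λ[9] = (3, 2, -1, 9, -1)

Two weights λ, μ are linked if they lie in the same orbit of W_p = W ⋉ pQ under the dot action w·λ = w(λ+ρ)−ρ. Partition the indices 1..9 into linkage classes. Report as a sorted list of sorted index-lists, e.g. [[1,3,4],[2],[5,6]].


Cartan matrix: type A_5 (|W|=720); un-permuting the 5 rows.

Ā_17 reps of the 9 weights (A_5, coords as presented):

    λ_1 → (0, 3, 8, 1, 3)
    λ_2 → (4, 3, 0, 10, 0)
    λ_3 → (0, 3, 8, 1, 3)
    λ_4 → (12, 2, 1, 2, 0)
    λ_5 → (4, 3, 0, 10, 0)
    λ_6 → (12, 2, 1, 2, 0)
    λ_7 → (3, 7, 2, 0, 2)
    λ_8 → (0, 3, 8, 1, 3)
    λ_9 → (4, 3, 0, 10, 0)

4 distinct reps among the 9 weights ⇒ 4 W_17-linkage classes:

[[1, 3, 8], [2, 5, 9], [4, 6], [7]]


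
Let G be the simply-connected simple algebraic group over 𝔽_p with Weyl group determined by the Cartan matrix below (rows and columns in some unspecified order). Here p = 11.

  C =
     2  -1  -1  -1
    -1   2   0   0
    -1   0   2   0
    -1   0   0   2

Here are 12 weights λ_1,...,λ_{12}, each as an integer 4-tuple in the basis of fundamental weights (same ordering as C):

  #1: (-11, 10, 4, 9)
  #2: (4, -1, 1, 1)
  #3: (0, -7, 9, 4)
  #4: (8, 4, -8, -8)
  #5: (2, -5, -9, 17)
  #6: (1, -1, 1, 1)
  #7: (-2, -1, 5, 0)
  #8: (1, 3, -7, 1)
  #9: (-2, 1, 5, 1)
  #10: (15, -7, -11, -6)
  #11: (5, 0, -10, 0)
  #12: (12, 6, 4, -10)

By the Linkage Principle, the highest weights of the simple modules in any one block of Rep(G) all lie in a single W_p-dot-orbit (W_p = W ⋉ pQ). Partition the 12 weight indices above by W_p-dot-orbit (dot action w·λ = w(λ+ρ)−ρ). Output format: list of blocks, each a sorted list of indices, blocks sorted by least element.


Root system D_4: the 4×4 matrix C matches after relabeling.

Alcove-folded reps (p=11, 12 weights, presented ϖ-order):

  [1] (0, 1, 5, 0)
  [2] (2, 0, 2, 2)
  [3] (0, 1, 5, 0)
  [4] (2, 0, 2, 2)
  [5] (1, 1, 5, 1)
  [6] (2, 0, 2, 2)
  [7] (0, 1, 5, 0)
  [8] (2, 0, 2, 2)
  [9] (1, 1, 5, 1)
  [10] (0, 1, 5, 0)
  [11] (1, 1, 5, 1)
  [12] (2, 0, 2, 2)

3 distinct reps among the 12 weights ⇒ 3 W_11-linkage classes:

[[1, 3, 7, 10], [2, 4, 6, 8, 12], [5, 9, 11]]


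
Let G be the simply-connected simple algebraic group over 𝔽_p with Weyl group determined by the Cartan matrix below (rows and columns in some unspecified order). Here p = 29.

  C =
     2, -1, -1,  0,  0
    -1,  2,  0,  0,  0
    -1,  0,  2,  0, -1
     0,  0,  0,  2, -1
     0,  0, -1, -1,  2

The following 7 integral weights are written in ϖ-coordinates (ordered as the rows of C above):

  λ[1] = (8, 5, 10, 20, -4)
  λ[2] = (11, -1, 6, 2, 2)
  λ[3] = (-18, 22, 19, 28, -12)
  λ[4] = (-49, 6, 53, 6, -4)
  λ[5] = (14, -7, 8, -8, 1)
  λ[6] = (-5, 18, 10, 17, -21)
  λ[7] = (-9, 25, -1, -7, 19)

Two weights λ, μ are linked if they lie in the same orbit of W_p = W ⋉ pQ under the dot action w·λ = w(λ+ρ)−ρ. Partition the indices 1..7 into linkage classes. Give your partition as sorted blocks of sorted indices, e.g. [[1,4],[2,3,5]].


Cartan matrix: type A_5 (|W|=720); un-permuting the 5 rows.

Folding the 7 weights λ_j+ρ into Ā_29 (reps in the given 5-coord order):

  λ_1 → (0, 9, 8, 3, 3);  λ_2 → (12, 0, 7, 3, 3);  λ_3 → (0, 9, 8, 3, 3);  λ_4 → (12, 0, 7, 3, 3);  λ_5 → (9, 6, 4, 2, 5);  λ_6 → (9, 6, 4, 2, 5);  λ_7 → (0, 9, 8, 3, 3)

Linkage partition of the 7 weights (3 classes, p=29):

[[1, 3, 7], [2, 4], [5, 6]]


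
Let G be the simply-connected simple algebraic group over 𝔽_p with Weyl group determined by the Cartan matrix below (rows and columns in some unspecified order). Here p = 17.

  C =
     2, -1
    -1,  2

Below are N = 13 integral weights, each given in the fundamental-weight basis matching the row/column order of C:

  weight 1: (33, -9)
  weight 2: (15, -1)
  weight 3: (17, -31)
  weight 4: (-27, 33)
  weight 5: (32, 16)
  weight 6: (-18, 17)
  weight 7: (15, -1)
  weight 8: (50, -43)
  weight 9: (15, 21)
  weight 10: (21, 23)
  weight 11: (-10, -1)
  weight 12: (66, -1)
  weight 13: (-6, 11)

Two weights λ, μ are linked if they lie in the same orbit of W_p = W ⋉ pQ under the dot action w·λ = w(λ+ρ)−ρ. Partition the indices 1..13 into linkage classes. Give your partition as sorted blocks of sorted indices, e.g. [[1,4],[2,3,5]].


C ↔ A_2 under row/col permutation; |W(A_2)| = 6.

W_17-reps of the 13 weights in Ā_17 (same 2-coord order as C):

  λ_1 → (0, 9);  λ_2 → (16, 0);  λ_3 → (1, 4);  λ_4 → (0, 9);  λ_5 → (16, 0);  λ_6 → (16, 0);  λ_7 → (16, 0);  λ_8 → (0, 9);  λ_9 → (1, 4);  λ_10 → (5, 7);  λ_11 → (0, 9);  λ_12 → (16, 0);  λ_13 → (5, 7)

Linkage partition of the 13 weights (4 classes, p=17):

[[1, 4, 8, 11], [2, 5, 6, 7, 12], [3, 9], [10, 13]]


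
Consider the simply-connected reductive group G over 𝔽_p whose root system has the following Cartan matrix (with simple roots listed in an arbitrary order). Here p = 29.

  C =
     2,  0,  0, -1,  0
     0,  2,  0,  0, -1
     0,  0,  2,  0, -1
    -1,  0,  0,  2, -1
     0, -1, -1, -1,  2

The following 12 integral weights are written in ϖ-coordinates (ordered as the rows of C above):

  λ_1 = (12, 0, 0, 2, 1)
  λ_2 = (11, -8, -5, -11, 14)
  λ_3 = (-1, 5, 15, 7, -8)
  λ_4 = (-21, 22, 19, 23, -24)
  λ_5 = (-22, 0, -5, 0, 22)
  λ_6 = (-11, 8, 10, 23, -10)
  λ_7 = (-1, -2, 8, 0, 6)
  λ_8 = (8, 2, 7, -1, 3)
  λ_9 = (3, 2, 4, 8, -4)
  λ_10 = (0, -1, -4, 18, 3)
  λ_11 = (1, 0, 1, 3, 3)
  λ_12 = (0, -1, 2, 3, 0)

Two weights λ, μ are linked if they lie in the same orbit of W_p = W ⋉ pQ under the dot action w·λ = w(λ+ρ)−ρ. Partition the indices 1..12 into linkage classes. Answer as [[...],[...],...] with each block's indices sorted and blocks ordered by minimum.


Root system D_5: the 5×5 matrix C matches after relabeling.

Folding the 12 weights λ_j+ρ into Ā_29 (reps in the given 5-coord order):

  [1] (13, 1, 1, 3, 2);  [2] (2, 1, 2, 4, 4);  [3] (0, 1, 9, 1, 6);  [4] (1, 0, 3, 4, 1);  [5] (1, 0, 3, 4, 1);  [6] (4, 0, 2, 6, 3);  [7] (0, 1, 9, 1, 6);  [8] (9, 3, 8, 0, 4);  [9] (4, 0, 2, 6, 3);  [10] (1, 0, 3, 4, 1);  [11] (2, 1, 2, 4, 4);  [12] (1, 0, 3, 4, 1)

Partition of {1..12} into 6 W_29-dot-orbits:

[[1], [2, 11], [3, 7], [4, 5, 10, 12], [6, 9], [8]]
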